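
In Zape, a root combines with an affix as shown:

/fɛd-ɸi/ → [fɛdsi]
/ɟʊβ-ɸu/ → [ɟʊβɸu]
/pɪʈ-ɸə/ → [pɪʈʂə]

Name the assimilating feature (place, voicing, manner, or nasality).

Underlying /ɸ/ is realised as [s] next to /d/; /d/ itself does not change.
/ɸ/ is bilabial while /d/ is alveolar; the output [s] is alveolar, matching the trigger — so the feature that spreads is place.
Checking the remaining alternation: /ɸ/ → [ʂ] after /ʈ/ (bilabial → retroflex, matching retroflex) — only place changes, and always toward the preceding segment.
No alternation appears in [ɟʊβɸu]: there the adjacent consonants already agree in place (/ɸ/ and /β/ are both bilabial), so this form is consistent with the same rule.

place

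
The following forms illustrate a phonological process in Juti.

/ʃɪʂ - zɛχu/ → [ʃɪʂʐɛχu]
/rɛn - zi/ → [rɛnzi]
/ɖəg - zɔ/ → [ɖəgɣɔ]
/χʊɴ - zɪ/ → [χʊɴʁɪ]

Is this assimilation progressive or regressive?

The segment that alternates is /z/, which surfaces as [ʐ] when adjacent to /ʂ/.
The change alveolar → retroflex matches the place of the preceding /ʂ/, identifying this as place assimilation.
The same holds elsewhere in the data: /z/ → [ɣ] after /g/ (alveolar → velar, matching velar); /z/ → [ʁ] after /ɴ/ (alveolar → uvular, matching uvular) — only place changes, and always toward the preceding segment.
Nothing changes in [rɛnzi]: there the adjacent consonants already agree in place (/z/ and /n/ are both alveolar), so this form is consistent with the same rule.
Since the segment that changes follows the conditioning segment, the assimilation is progressive.

progressive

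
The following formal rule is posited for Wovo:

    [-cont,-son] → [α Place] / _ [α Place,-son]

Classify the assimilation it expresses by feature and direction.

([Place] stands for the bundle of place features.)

regressive place assimilation

The rule copies the place features (abbreviated [Place]) from the environment onto the target, so the assimilating feature is place.
The conditioning segment sits to the right of the focus bar, meaning the trigger follows the segment that changes — regressive assimilation.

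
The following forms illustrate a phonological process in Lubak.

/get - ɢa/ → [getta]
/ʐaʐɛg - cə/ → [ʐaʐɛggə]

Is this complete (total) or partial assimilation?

Comparing underlying and surface forms, /ɢ/ → [t] is the alternation; the neighbouring /t/ is constant.
The output [t] is identical to the trigger /t/ — every feature (place, manner, voicing) has been copied — so this is total assimilation.
The other form behaves the same way: /c/ → [g] after /g/ — in each case the output is a copy of the preceding consonant.

total assimilation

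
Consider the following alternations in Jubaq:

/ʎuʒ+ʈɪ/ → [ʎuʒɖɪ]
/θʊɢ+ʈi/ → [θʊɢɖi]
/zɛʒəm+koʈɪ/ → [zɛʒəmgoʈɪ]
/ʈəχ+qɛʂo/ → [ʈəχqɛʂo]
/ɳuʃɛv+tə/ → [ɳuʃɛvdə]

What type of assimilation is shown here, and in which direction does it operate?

progressive voicing assimilation

Comparing underlying and surface forms, /ʈ/ → [ɖ] is the alternation; the neighbouring /ʒ/ is constant.
/ʈ/ is voiceless while /ʒ/ is voiced; the output [ɖ] is voiced, matching the trigger — so the feature that spreads is voicing.
Place and manner are unchanged, so the assimilation is partial, not total.
The other alternating forms pattern the same way: /ʈ/ → [ɖ] after /ɢ/ (voiceless → voiced, matching voiced); /k/ → [g] after /m/ (voiceless → voiced, matching voiced); /t/ → [d] after /v/ (voiceless → voiced, matching voiced) — only voicing changes, and always toward the preceding segment.
Nothing changes in [ʈəχqɛʂo]: there the adjacent consonants already agree in voicing (/q/ and /χ/ are both voiceless), so this form is consistent with the same rule.
Since the segment that changes follows the conditioning segment, the assimilation is progressive.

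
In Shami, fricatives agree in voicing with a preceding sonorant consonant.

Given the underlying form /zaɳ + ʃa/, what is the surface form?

/ʃ/ is a voiceless postalveolar fricative. The preceding trigger /ɳ/ is voiced, so /ʃ/ must become voiced as well.
A voiced postalveolar fricative is [ʒ], so the surface segment is [ʒ].

[zaɳʒa]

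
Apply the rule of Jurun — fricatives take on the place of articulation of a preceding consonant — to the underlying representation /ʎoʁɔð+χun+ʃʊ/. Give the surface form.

[ʎoʁɔðθunsʊ]

/χ/ is a voiceless uvular fricative. The preceding trigger /ð/ is dental, so /χ/ must become dental as well.
The voiceless dental fricative is [θ], so /χ/ → [θ].
The same rule applies at the second boundary: /ʃ/ → [s] next to /n/.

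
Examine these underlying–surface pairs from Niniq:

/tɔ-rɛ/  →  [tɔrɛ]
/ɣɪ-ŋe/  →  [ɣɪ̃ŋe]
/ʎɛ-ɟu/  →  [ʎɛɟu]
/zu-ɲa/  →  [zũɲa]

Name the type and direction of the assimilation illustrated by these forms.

regressive nasality assimilation (vowel nasalisation)

The vowel /ɪ/ surfaces as nasalised [ɪ̃] next to the following nasal /ŋ/ — it has acquired the [+nasal] feature of its neighbour.
Likewise in the remaining data: /u/ → [ũ] before /ɲ/ — each time a vowel is nasalised next to a following nasal.
No change occurs in [tɔrɛ], [ʎɛɟu] because the vowel at the boundary is adjacent to an oral consonant, not a nasal (/ɔ/ next to /r/; /ɛ/ next to /ɟ/).
Because the conditioning nasal is to the right of the vowel that changes, the process is regressive (anticipatory).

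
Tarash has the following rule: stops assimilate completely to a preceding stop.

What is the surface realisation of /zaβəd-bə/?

/b/ is the segment targeted by the rule; it sits immediately after /d/, so it assimilates completely and surfaces as [d].

[zaβəddə]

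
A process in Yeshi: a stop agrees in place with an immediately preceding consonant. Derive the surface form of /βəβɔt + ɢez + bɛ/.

/ɢ/ is a voiced uvular stop. The preceding trigger /t/ is alveolar, so /ɢ/ must become alveolar as well.
Changing only its place to alveolar gives [d] — the voiced alveolar stop.
At the second juncture, /b/ likewise becomes [d] adjacent to /z/.

[βəβɔtdezdɛ]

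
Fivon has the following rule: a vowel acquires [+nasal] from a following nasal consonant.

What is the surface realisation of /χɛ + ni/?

[χɛ̃ni]

/ɛ/ sits next to the nasal /n/ and is therefore nasalised to [ɛ̃].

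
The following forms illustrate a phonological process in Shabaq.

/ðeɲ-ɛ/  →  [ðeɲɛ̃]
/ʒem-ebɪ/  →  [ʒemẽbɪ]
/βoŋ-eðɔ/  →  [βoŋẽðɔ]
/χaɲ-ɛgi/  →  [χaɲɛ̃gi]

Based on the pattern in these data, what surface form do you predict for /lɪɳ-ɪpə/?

[lɪɳɪ̃pə]

The data show progressive nasality assimilation (vowel nasalisation): /ɛ/ → [ɛ̃] after /ɲ/; /e/ → [ẽ] after /m/; /e/ → [ẽ] after /ŋ/ — a vowel is nasalised by an immediately preceding nasal consonant.
The vowel /ɪ/ is adjacent to the preceding nasal /ɳ/, so it acquires [+nasal] and surfaces as [ɪ̃].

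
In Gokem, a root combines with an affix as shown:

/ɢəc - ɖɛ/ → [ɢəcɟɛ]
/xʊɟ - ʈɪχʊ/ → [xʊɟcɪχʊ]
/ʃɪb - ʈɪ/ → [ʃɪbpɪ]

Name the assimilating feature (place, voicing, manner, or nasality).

Underlying /ɖ/ is realised as [ɟ] next to /c/; /c/ itself does not change.
/ɖ/ is retroflex while /c/ is palatal; the output [ɟ] is palatal, matching the trigger — so the feature that spreads is place.
The same holds elsewhere in the data: /ʈ/ → [c] after /ɟ/ (retroflex → palatal, matching palatal); /ʈ/ → [p] after /b/ (retroflex → bilabial, matching bilabial) — only place changes, and always toward the preceding segment.

place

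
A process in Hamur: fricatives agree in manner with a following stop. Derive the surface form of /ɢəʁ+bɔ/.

The rule targets /ʁ/ (voiced uvular fricative), which sits before the trigger /b/ (stop).
A voiced uvular stop is [ɢ], so the surface segment is [ɢ].

[ɢəɢbɔ]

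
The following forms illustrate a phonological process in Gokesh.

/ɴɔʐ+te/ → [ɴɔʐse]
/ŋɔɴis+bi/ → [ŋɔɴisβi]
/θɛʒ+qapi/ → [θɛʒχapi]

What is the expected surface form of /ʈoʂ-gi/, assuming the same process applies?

The data show progressive manner assimilation: /t/ → [s] after /ʐ/; /b/ → [β] after /s/; /q/ → [χ] after /ʒ/. In each pair only manner changes, matching the preceding consonant, while place and voice stay constant.
The rule targets /g/ (voiced velar stop), which sits after the trigger /ʂ/ (fricative).
Changing only its manner to fricative gives [ɣ] — the voiced velar fricative.

[ʈoʂɣi]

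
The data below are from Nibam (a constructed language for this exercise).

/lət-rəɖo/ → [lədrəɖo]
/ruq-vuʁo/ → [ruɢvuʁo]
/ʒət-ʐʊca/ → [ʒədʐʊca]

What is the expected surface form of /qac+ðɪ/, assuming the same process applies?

The data show regressive voicing assimilation: /t/ → [d] before /r/; /q/ → [ɢ] before /v/; /t/ → [d] before /ʐ/. In each pair only voicing changes, matching the following consonant, while place and manner stay constant.
The rule targets /c/ (voiceless palatal stop), which sits before the trigger /ð/ (voiced).
Changing only its voicing to voiced gives [ɟ] — the voiced palatal stop.

[qaɟðɪ]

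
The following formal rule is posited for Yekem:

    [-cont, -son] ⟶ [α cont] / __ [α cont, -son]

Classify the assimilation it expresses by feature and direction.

regressive manner assimilation

The rule copies [cont] (continuancy) from the environment onto the target stops; since [±cont] encodes the stop/fricative manner contrast, the assimilating dimension is manner.
The conditioning segment sits to the right of the focus bar, meaning the trigger follows the segment that changes — regressive assimilation.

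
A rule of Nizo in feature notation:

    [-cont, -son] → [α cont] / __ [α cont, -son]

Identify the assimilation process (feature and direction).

The shared variable α links the value of [cont] on the target to that of the neighbouring obstruent. [cont] distinguishes stops from fricatives — a manner-of-articulation feature — so this is manner assimilation.
The conditioning segment sits to the right of the focus bar, meaning the trigger follows the segment that changes — regressive assimilation.

regressive manner assimilation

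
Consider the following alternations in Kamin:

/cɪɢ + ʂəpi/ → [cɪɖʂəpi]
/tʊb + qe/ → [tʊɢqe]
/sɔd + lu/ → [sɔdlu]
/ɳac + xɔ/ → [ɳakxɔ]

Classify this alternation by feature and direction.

Underlying /ɢ/ is realised as [ɖ] next to /ʂ/; /ʂ/ itself does not change.
/ɢ/ is uvular while /ʂ/ is retroflex; the output [ɖ] is retroflex, matching the trigger — so the feature that spreads is place.
Manner and voice are unchanged, so the assimilation is partial, not total.
The same holds elsewhere in the data: /b/ → [ɢ] before /q/ (bilabial → uvular, matching uvular); /c/ → [k] before /x/ (palatal → velar, matching velar) — only place changes, and always toward the following segment.
No alternation appears in [sɔdlu]: there the adjacent consonants already agree in place (/d/ and /l/ are both alveolar), so this form is consistent with the same rule.
Since the segment that changes precedes the conditioning segment, the assimilation is regressive.

regressive place assimilation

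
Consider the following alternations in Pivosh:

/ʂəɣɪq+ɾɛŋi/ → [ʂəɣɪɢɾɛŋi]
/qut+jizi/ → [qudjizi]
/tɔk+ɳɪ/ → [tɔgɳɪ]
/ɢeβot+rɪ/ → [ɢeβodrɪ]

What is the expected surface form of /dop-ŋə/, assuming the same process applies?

[dobŋə]

The data show regressive voicing assimilation: /q/ → [ɢ] before /ɾ/; /t/ → [d] before /j/; /k/ → [g] before /ɳ/; /t/ → [d] before /r/. In each pair only voicing changes, matching the following consonant, while place and manner stay constant.
The rule targets /p/ (voiceless bilabial stop), which sits before the trigger /ŋ/ (voiced).
The voiced bilabial stop is [b], so /p/ → [b].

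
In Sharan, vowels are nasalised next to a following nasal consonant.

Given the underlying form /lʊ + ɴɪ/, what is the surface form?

[lʊ̃ɴɪ]

/ʊ/ sits next to the nasal /ɴ/ and is therefore nasalised to [ʊ̃].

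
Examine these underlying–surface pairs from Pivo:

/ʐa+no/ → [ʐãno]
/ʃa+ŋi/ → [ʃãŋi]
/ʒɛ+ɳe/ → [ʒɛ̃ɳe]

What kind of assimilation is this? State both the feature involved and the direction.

The vowel /a/ surfaces as nasalised [ã] next to the following nasal /n/ — it has acquired the [+nasal] feature of its neighbour.
Likewise in the remaining data: /a/ → [ã] before /ŋ/; /ɛ/ → [ɛ̃] before /ɳ/ — each time a vowel is nasalised next to a following nasal.
Because the conditioning nasal is to the right of the vowel that changes, the process is regressive (anticipatory).

regressive nasality assimilation (vowel nasalisation)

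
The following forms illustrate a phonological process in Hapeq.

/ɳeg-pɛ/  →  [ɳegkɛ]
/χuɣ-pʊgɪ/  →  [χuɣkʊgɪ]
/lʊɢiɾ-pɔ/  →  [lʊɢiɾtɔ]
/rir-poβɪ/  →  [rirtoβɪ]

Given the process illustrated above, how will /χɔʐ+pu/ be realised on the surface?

[χɔʐʈu]

The data show progressive place assimilation: /p/ → [k] after /g/; /p/ → [k] after /ɣ/; /p/ → [t] after /ɾ/; /p/ → [t] after /r/. In each pair only place changes, matching the preceding consonant, while manner and voice stay constant.
/p/ is a voiceless bilabial stop. The preceding trigger /ʐ/ is retroflex, so /p/ must become retroflex as well.
The voiceless retroflex stop is [ʈ], so /p/ → [ʈ].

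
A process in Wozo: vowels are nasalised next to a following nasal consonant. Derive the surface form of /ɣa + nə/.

/a/ sits next to the nasal /n/ and is therefore nasalised to [ã].

[ɣãnə]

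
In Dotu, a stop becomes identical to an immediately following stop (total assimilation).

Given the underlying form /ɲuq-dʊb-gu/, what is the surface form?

/q/ is the segment targeted by the rule; it sits immediately before /d/, so it assimilates completely and surfaces as [d].
The same rule applies at the second boundary: /b/ → [g] next to /g/.

[ɲuddʊggu]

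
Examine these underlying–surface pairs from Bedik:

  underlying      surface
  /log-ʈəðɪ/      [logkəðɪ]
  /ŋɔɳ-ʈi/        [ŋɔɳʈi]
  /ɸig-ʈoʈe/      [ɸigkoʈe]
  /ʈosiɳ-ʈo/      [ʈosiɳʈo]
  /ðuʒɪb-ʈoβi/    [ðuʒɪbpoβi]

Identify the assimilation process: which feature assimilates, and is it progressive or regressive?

Underlying /ʈ/ is realised as [k] next to /g/; /g/ itself does not change.
The change retroflex → velar matches the place of the preceding /g/, identifying this as place assimilation.
Manner and voice are unchanged, so the assimilation is partial, not total.
Checking the remaining alternation: /ʈ/ → [p] after /b/ (retroflex → bilabial, matching bilabial) — only place changes, and always toward the preceding segment.
Nothing changes in [ŋɔɳʈi], [ʈosiɳʈo]: there the adjacent consonants already agree in place (/ʈ/ and /ɳ/ are both retroflex; /ʈ/ and /ɳ/ are both retroflex), so these forms are consistent with the same rule.
The trigger is the preceding segment, so the direction is progressive (perseverative).

progressive place assimilation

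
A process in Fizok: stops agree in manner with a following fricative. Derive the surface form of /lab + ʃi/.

/b/ is a voiced bilabial stop. The following trigger /ʃ/ is a fricative, so /b/ must become a fricative as well.
The voiced bilabial fricative is [β], so /b/ → [β].

[laβʃi]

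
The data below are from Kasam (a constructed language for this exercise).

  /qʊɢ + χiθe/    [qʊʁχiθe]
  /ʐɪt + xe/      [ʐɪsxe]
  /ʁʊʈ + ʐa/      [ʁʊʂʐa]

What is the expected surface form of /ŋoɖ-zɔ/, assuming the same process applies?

[ŋoʐzɔ]

The data show regressive manner assimilation: /ɢ/ → [ʁ] before /χ/; /t/ → [s] before /x/; /ʈ/ → [ʂ] before /ʐ/. In each pair only manner changes, matching the following consonant, while place and voice stay constant.
The rule targets /ɖ/ (voiced retroflex stop), which sits before the trigger /z/ (fricative).
The voiced retroflex fricative is [ʐ], so /ɖ/ → [ʐ].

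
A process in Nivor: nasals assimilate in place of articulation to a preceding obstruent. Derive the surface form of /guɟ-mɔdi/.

The rule targets /m/ (voiced bilabial nasal), which sits after the trigger /ɟ/ (palatal).
The voiced palatal nasal is [ɲ], so /m/ → [ɲ].

[guɟɲɔdi]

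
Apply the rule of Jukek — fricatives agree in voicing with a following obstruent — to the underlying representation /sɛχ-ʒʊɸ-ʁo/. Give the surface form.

[sɛʁʒʊβʁo]

The rule targets /χ/ (voiceless uvular fricative), which sits before the trigger /ʒ/ (voiced).
A voiced uvular fricative is [ʁ], so the surface segment is [ʁ].
The same rule applies at the second boundary: /ɸ/ → [β] next to /ʁ/.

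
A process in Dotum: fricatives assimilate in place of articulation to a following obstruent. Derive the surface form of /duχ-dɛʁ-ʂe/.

/χ/ is a voiceless uvular fricative. The following trigger /d/ is alveolar, so /χ/ must become alveolar as well.
The voiceless alveolar fricative is [s], so /χ/ → [s].
The same rule applies at the second boundary: /ʁ/ → [ʐ] next to /ʂ/.

[dusdɛʐʂe]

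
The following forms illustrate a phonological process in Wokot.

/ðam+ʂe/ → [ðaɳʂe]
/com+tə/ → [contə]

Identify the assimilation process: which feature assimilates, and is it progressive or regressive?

Underlying /m/ is realised as [ɳ] next to /ʂ/; /ʂ/ itself does not change.
/m/ is bilabial while /ʂ/ is retroflex; the output [ɳ] is retroflex, matching the trigger — so the feature that spreads is place.
Manner and voice are unchanged, so the assimilation is partial, not total.
The same holds elsewhere in the data: /m/ → [n] before /t/ (bilabial → alveolar, matching alveolar) — only place changes, and always toward the following segment.
Since the segment that changes precedes the conditioning segment, the assimilation is regressive.

regressive place assimilation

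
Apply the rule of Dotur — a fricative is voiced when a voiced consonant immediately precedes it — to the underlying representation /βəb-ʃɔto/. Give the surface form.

/ʃ/ is a voiceless postalveolar fricative. The preceding trigger /b/ is voiced, so /ʃ/ must become voiced as well.
A voiced postalveolar fricative is [ʒ], so the surface segment is [ʒ].

[βəbʒɔto]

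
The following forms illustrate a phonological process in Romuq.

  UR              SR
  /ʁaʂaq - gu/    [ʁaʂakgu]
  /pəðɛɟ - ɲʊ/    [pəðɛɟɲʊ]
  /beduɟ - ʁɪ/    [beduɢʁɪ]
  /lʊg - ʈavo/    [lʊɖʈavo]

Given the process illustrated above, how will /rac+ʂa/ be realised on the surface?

The data show regressive place assimilation: /q/ → [k] before /g/; /ɟ/ → [ɢ] before /ʁ/; /g/ → [ɖ] before /ʈ/. In each pair only place changes, matching the following consonant, while manner and voice stay constant.
No alternation appears in [pəðɛɟɲʊ]: there the adjacent consonants already agree in place (/ɟ/ and /ɲ/ are both palatal), so this form is consistent with the same rule.
/c/ is a voiceless palatal stop. The following trigger /ʂ/ is retroflex, so /c/ must become retroflex as well.
Changing only its place to retroflex gives [ʈ] — the voiceless retroflex stop.

[raʈʂa]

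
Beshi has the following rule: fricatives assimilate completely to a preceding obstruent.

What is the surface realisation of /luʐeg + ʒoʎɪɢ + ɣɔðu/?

[luʐeggoʎɪɢɢɔðu]

/ʒ/ is the segment targeted by the rule; it sits immediately after /g/, so it assimilates completely and surfaces as [g].
The same rule applies at the second boundary: /ɣ/ → [ɢ] next to /ɢ/.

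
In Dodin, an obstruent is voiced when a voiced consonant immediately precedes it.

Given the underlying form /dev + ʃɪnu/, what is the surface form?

[devʒɪnu]

The rule targets /ʃ/ (voiceless postalveolar fricative), which sits after the trigger /v/ (voiced).
A voiced postalveolar fricative is [ʒ], so the surface segment is [ʒ].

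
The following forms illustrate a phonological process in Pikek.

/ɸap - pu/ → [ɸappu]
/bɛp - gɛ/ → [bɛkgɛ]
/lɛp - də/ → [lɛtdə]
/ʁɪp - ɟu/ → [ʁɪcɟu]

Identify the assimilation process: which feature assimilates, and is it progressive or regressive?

regressive place assimilation

The segment that alternates is /p/, which surfaces as [k] when adjacent to /g/.
/p/ is bilabial while /g/ is velar; the output [k] is velar, matching the trigger — so the feature that spreads is place.
Manner and voice are unchanged, so the assimilation is partial, not total.
The other alternating forms pattern the same way: /p/ → [t] before /d/ (bilabial → alveolar, matching alveolar); /p/ → [c] before /ɟ/ (bilabial → palatal, matching palatal) — only place changes, and always toward the following segment.
No alternation appears in [ɸappu]: there the adjacent consonants already agree in place (/p/ and /p/ are both bilabial), so this form is consistent with the same rule.
The trigger is the following segment, so the direction is regressive (anticipatory).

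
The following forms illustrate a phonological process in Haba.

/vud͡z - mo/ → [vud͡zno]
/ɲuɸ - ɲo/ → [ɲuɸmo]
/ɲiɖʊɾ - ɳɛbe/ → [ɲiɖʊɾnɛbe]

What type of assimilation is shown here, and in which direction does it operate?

progressive place assimilation

The segment that alternates is /m/, which surfaces as [n] when adjacent to /d͡z/.
/m/ is bilabial while /d͡z/ is alveolar; the output [n] is alveolar, matching the trigger — so the feature that spreads is place.
Manner and voice are unchanged, so the assimilation is partial, not total.
Checking the remaining alternations: /ɲ/ → [m] after /ɸ/ (palatal → bilabial, matching bilabial); /ɳ/ → [n] after /ɾ/ (retroflex → alveolar, matching alveolar) — only place changes, and always toward the preceding segment.
The trigger is the preceding segment, so the direction is progressive (perseverative).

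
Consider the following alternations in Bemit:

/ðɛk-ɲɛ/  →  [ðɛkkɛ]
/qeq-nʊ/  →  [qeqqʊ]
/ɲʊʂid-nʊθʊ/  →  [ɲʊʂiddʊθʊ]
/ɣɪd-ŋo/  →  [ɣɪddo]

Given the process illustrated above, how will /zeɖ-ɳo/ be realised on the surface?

The data show progressive total assimilation (/ɲ/ → [k] after /k/; /n/ → [q] after /q/; /n/ → [d] after /d/; /ŋ/ → [d] after /d/): in every case the target segment becomes identical to its preceding neighbour, copying more than a single feature.
/ɳ/ is the segment targeted by the rule; it sits immediately after /ɖ/, so it assimilates completely and surfaces as [ɖ].

[zeɖɖo]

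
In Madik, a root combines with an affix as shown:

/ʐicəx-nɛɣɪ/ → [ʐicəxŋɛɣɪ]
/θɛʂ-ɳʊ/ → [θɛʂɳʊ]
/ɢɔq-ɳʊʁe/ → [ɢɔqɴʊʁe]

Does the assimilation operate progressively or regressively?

progressive

The segment that alternates is /n/, which surfaces as [ŋ] when adjacent to /x/.
The change alveolar → velar matches the place of the preceding /x/, identifying this as place assimilation.
The other alternating form patterns the same way: /ɳ/ → [ɴ] after /q/ (retroflex → uvular, matching uvular) — only place changes, and always toward the preceding segment.
No alternation appears in [θɛʂɳʊ]: there the adjacent consonants already agree in place (/ɳ/ and /ʂ/ are both retroflex), so this form is consistent with the same rule.
The trigger is the preceding segment, so the direction is progressive (perseverative).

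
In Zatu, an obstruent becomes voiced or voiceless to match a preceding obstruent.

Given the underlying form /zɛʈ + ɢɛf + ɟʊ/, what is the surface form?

/ɢ/ is a voiced uvular stop. The preceding trigger /ʈ/ is voiceless, so /ɢ/ must become voiceless as well.
Changing only its voicing to voiceless gives [q] — the voiceless uvular stop.
The same rule applies at the second boundary: /ɟ/ → [c] next to /f/.

[zɛʈqɛfcʊ]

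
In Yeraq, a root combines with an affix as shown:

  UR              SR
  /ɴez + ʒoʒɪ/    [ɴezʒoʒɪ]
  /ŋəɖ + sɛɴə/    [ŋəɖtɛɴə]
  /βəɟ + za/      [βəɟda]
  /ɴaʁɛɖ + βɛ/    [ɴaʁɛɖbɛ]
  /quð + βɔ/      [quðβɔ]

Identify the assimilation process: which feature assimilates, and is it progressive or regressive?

progressive manner assimilation

Underlying /s/ is realised as [t] next to /ɖ/; /ɖ/ itself does not change.
The change fricative → stop matches the manner of the preceding /ɖ/, identifying this as manner assimilation.
Place and voice are unchanged, so the assimilation is partial, not total.
The same holds elsewhere in the data: /z/ → [d] after /ɟ/ (fricative → stop, matching a stop); /β/ → [b] after /ɖ/ (fricative → stop, matching a stop) — only manner changes, and always toward the preceding segment.
Nothing changes in [ɴezʒoʒɪ], [quðβɔ]: there the adjacent consonants already agree in manner (/ʒ/ and /z/ are both fricatives; /β/ and /ð/ are both fricatives), so these forms are consistent with the same rule.
Since the segment that changes follows the conditioning segment, the assimilation is progressive.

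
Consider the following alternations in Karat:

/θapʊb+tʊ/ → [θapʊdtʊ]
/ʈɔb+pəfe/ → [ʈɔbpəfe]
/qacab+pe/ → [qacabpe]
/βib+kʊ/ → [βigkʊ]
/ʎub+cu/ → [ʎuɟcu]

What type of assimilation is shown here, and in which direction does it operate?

The segment that alternates is /b/, which surfaces as [d] when adjacent to /t/.
/b/ is bilabial while /t/ is alveolar; the output [d] is alveolar, matching the trigger — so the feature that spreads is place.
Manner and voice are unchanged, so the assimilation is partial, not total.
Checking the remaining alternations: /b/ → [g] before /k/ (bilabial → velar, matching velar); /b/ → [ɟ] before /c/ (bilabial → palatal, matching palatal) — only place changes, and always toward the following segment.
No alternation appears in [ʈɔbpəfe], [qacabpe]: there the adjacent consonants already agree in place (/b/ and /p/ are both bilabial; /b/ and /p/ are both bilabial), so these forms are consistent with the same rule.
The trigger is the following segment, so the direction is regressive (anticipatory).

regressive place assimilation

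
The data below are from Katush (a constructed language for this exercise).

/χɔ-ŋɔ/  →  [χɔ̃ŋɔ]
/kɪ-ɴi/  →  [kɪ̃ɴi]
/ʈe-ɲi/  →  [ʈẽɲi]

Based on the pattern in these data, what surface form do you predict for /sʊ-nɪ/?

[sʊ̃nɪ]

The data show regressive nasality assimilation (vowel nasalisation): /ɔ/ → [ɔ̃] before /ŋ/; /ɪ/ → [ɪ̃] before /ɴ/; /e/ → [ẽ] before /ɲ/ — a vowel is nasalised by an immediately following nasal consonant.
/ʊ/ sits next to the nasal /n/ and is therefore nasalised to [ʊ̃].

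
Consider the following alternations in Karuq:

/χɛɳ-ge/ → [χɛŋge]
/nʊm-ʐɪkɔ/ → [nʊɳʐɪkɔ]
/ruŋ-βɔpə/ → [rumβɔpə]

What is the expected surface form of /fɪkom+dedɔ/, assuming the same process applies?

[fɪkondedɔ]

The data show regressive place assimilation: /ɳ/ → [ŋ] before /g/; /m/ → [ɳ] before /ʐ/; /ŋ/ → [m] before /β/. In each pair only place changes, matching the following consonant, while manner and voice stay constant.
The rule targets /m/ (voiced bilabial nasal), which sits before the trigger /d/ (alveolar).
The voiced alveolar nasal is [n], so /m/ → [n].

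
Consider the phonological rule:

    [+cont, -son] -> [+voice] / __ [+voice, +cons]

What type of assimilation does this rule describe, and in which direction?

regressive voicing assimilation

The structural change is [+voice], and the conditioning segment [+voice, +cons] (a voiced consonant) is itself voiced, so the target comes to share the voicing of its neighbour — voicing assimilation.
Since the environment is written after the underscore, the trigger follows the target; the direction is regressive.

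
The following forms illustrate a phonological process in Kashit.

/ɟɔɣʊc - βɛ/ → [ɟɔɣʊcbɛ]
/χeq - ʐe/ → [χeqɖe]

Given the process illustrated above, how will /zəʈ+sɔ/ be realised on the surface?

[zəʈtɔ]

The data show progressive manner assimilation: /β/ → [b] after /c/; /ʐ/ → [ɖ] after /q/. In each pair only manner changes, matching the preceding consonant, while place and voice stay constant.
/s/ is a voiceless alveolar fricative. The preceding trigger /ʈ/ is a stop, so /s/ must become a stop as well.
A voiceless alveolar stop is [t], so the surface segment is [t].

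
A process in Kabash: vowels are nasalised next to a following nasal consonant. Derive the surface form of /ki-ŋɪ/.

The vowel /i/ is adjacent to the following nasal /ŋ/, so it acquires [+nasal] and surfaces as [ĩ].

[kĩŋɪ]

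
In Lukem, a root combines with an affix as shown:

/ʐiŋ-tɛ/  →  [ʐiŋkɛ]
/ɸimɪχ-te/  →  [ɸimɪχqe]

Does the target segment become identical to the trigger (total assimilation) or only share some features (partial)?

Comparing underlying and surface forms, /t/ → [k] is the alternation; the neighbouring /ŋ/ is constant.
/t/ is alveolar while /ŋ/ is velar; the output [k] is velar, matching the trigger — so the feature that spreads is place.
Manner and voice are unchanged, so the assimilation is partial, not total.
Checking the remaining alternation: /t/ → [q] after /χ/ (alveolar → uvular, matching uvular) — only place changes, and always toward the preceding segment.

partial assimilation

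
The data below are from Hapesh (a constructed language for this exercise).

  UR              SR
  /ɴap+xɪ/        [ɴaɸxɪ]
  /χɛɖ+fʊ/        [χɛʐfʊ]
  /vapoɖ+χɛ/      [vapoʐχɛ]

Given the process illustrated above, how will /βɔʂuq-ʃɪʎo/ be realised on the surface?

The data show regressive manner assimilation: /p/ → [ɸ] before /x/; /ɖ/ → [ʐ] before /f/; /ɖ/ → [ʐ] before /χ/. In each pair only manner changes, matching the following consonant, while place and voice stay constant.
/q/ is a voiceless uvular stop. The following trigger /ʃ/ is a fricative, so /q/ must become a fricative as well.
A voiceless uvular fricative is [χ], so the surface segment is [χ].

[βɔʂuχʃɪʎo]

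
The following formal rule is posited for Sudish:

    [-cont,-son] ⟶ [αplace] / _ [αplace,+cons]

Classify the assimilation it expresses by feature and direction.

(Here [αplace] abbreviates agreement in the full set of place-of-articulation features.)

regressive place assimilation

The rule copies the place features (abbreviated [place]) from the environment onto the target, so the assimilating feature is place.
The conditioning segment sits to the right of the focus bar, meaning the trigger follows the segment that changes — regressive assimilation.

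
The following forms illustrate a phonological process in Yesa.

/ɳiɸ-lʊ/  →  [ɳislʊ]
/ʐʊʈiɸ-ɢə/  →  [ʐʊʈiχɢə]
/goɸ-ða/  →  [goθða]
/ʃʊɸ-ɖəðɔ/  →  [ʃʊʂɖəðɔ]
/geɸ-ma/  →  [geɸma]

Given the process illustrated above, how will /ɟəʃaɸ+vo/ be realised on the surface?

The data show regressive place assimilation: /ɸ/ → [s] before /l/; /ɸ/ → [χ] before /ɢ/; /ɸ/ → [θ] before /ð/; /ɸ/ → [ʂ] before /ɖ/. In each pair only place changes, matching the following consonant, while manner and voice stay constant.
Nothing changes in [geɸma]: there the adjacent consonants already agree in place (/ɸ/ and /m/ are both bilabial), so this form is consistent with the same rule.
/ɸ/ is a voiceless bilabial fricative. The following trigger /v/ is labiodental, so /ɸ/ must become labiodental as well.
Changing only its place to labiodental gives [f] — the voiceless labiodental fricative.

[ɟəʃafvo]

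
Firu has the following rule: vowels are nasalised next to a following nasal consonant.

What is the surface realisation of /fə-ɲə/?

/ə/ sits next to the nasal /ɲ/ and is therefore nasalised to [ə̃].

[fə̃ɲə]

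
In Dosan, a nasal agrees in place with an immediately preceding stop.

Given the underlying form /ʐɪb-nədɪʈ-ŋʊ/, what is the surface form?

/n/ is a voiced alveolar nasal. The preceding trigger /b/ is bilabial, so /n/ must become bilabial as well.
The voiced bilabial nasal is [m], so /n/ → [m].
At the second juncture, /ŋ/ likewise becomes [ɳ] adjacent to /ʈ/.

[ʐɪbmədɪʈɳʊ]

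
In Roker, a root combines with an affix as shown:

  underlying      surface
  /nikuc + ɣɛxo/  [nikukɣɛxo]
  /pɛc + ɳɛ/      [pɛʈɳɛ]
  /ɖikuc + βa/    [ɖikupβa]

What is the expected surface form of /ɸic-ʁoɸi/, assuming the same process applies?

[ɸiqʁoɸi]

The data show regressive place assimilation: /c/ → [k] before /ɣ/; /c/ → [ʈ] before /ɳ/; /c/ → [p] before /β/. In each pair only place changes, matching the following consonant, while manner and voice stay constant.
/c/ is a voiceless palatal stop. The following trigger /ʁ/ is uvular, so /c/ must become uvular as well.
The voiceless uvular stop is [q], so /c/ → [q].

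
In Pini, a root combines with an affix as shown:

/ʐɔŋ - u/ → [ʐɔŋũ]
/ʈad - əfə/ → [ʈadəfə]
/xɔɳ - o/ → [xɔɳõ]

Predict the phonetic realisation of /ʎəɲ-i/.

The data show progressive nasality assimilation (vowel nasalisation): /u/ → [ũ] after /ŋ/; /o/ → [õ] after /ɳ/ — a vowel is nasalised by an immediately preceding nasal consonant.
No change occurs in [ʈadəfə] because the vowel at the boundary is adjacent to an oral consonant, not a nasal (/ə/ next to /d/).
/i/ sits next to the nasal /ɲ/ and is therefore nasalised to [ĩ].

[ʎəɲĩ]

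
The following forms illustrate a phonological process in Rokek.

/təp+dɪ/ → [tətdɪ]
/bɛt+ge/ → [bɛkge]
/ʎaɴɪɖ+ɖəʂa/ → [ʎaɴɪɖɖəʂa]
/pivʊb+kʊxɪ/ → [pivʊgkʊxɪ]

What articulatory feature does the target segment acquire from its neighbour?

Underlying /p/ is realised as [t] next to /d/; /d/ itself does not change.
The change bilabial → alveolar matches the place of the following /d/, identifying this as place assimilation.
The other alternating forms pattern the same way: /t/ → [k] before /g/ (alveolar → velar, matching velar); /b/ → [g] before /k/ (bilabial → velar, matching velar) — only place changes, and always toward the following segment.
No alternation appears in [ʎaɴɪɖɖəʂa]: there the adjacent consonants already agree in place (/ɖ/ and /ɖ/ are both retroflex), so this form is consistent with the same rule.

place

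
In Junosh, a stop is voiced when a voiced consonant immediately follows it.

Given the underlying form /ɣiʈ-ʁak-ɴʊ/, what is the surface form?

/ʈ/ is a voiceless retroflex stop. The following trigger /ʁ/ is voiced, so /ʈ/ must become voiced as well.
The voiced retroflex stop is [ɖ], so /ʈ/ → [ɖ].
The same rule applies at the second boundary: /k/ → [g] next to /ɴ/.

[ɣiɖʁagɴʊ]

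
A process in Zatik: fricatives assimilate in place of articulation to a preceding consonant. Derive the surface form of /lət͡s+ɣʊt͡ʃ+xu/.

The rule targets /ɣ/ (voiced velar fricative), which sits after the trigger /t͡s/ (alveolar).
Changing only its place to alveolar gives [z] — the voiced alveolar fricative.
The same rule applies at the second boundary: /x/ → [ʃ] next to /t͡ʃ/.

[lət͡szʊt͡ʃʃu]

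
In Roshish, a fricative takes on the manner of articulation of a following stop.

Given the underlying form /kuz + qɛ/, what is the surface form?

[kudqɛ]

The rule targets /z/ (voiced alveolar fricative), which sits before the trigger /q/ (stop).
The voiced alveolar stop is [d], so /z/ → [d].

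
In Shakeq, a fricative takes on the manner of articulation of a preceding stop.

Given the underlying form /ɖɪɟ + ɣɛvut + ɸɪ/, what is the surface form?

/ɣ/ is a voiced velar fricative. The preceding trigger /ɟ/ is a stop, so /ɣ/ must become a stop as well.
Changing only its manner to stop gives [g] — the voiced velar stop.
The same rule applies at the second boundary: /ɸ/ → [p] next to /t/.

[ɖɪɟgɛvutpɪ]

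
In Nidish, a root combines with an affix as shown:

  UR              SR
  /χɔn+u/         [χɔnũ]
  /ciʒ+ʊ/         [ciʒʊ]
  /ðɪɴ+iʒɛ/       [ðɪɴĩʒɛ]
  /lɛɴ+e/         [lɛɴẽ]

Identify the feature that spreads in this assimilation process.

The vowel /u/ surfaces as nasalised [ũ] next to the preceding nasal /n/ — it has acquired the [+nasal] feature of its neighbour.
Likewise in the remaining data: /i/ → [ĩ] after /ɴ/; /e/ → [ẽ] after /ɴ/ — each time a vowel is nasalised next to a preceding nasal.
No change occurs in [ciʒʊ] because the vowel at the boundary is adjacent to an oral consonant, not a nasal (/ʊ/ next to /ʒ/).

nasality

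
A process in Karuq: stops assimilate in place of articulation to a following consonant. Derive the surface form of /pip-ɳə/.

[piʈɳə]

The rule targets /p/ (voiceless bilabial stop), which sits before the trigger /ɳ/ (retroflex).
Changing only its place to retroflex gives [ʈ] — the voiceless retroflex stop.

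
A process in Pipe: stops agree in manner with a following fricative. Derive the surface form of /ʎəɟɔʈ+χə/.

The rule targets /ʈ/ (voiceless retroflex stop), which sits before the trigger /χ/ (fricative).
The voiceless retroflex fricative is [ʂ], so /ʈ/ → [ʂ].

[ʎəɟɔʂχə]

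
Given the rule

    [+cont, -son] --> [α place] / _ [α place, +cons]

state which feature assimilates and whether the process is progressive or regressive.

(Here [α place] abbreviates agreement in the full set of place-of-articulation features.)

The rule copies the place features (abbreviated [place]) from the environment onto the target, so the assimilating feature is place.
The conditioning segment sits to the right of the focus bar, meaning the trigger follows the segment that changes — regressive assimilation.

regressive place assimilation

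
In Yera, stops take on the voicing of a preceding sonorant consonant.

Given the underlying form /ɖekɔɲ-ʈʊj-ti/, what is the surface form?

[ɖekɔɲɖʊjdi]

The rule targets /ʈ/ (voiceless retroflex stop), which sits after the trigger /ɲ/ (voiced).
A voiced retroflex stop is [ɖ], so the surface segment is [ɖ].
At the second juncture, /t/ likewise becomes [d] adjacent to /j/.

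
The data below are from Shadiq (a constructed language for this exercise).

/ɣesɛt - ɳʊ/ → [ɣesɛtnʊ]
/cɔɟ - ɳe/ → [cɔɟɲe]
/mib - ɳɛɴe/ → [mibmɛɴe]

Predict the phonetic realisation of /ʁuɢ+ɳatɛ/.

[ʁuɢɴatɛ]

The data show progressive place assimilation: /ɳ/ → [n] after /t/; /ɳ/ → [ɲ] after /ɟ/; /ɳ/ → [m] after /b/. In each pair only place changes, matching the preceding consonant, while manner and voice stay constant.
The rule targets /ɳ/ (voiced retroflex nasal), which sits after the trigger /ɢ/ (uvular).
Changing only its place to uvular gives [ɴ] — the voiced uvular nasal.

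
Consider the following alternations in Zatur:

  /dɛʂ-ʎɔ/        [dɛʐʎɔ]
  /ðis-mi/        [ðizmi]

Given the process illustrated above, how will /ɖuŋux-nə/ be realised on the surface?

The data show regressive voicing assimilation: /ʂ/ → [ʐ] before /ʎ/; /s/ → [z] before /m/. In each pair only voicing changes, matching the following consonant, while place and manner stay constant.
The rule targets /x/ (voiceless velar fricative), which sits before the trigger /n/ (voiced).
A voiced velar fricative is [ɣ], so the surface segment is [ɣ].

[ɖuŋuɣnə]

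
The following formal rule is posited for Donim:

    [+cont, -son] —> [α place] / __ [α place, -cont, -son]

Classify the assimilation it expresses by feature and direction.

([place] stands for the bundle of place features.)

The shared variable α links the value of the place features (abbreviated [place]) on the target to the same value on the neighbouring segment, so place is the feature that assimilates.
Since the environment is written after the underscore, the trigger follows the target; the direction is regressive.

regressive place assimilation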